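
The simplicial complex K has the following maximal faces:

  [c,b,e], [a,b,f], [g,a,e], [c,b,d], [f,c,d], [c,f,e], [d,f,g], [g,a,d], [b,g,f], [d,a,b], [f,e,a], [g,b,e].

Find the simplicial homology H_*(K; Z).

H_0 = Z,  H_1 = Z/2,  H_2 = 0.

We work with the vertex ordering a < b < c < d < e < f < g. The simplices of K, each written with vertices in increasing order, are:

  0-simplices (7): a, b, c, d, e, f, g
  1-simplices (18): ab, ad, ae, af, ag, bc, bd, be, bf, bg, cd, ce, cf, df, dg, ef, eg, fg
  2-simplices (12): abd, abf, adg, aef, aeg, bcd, bce, beg, bfg, cdf, cef, dfg

giving chain groups C_0 ≅ Z^7, C_1 ≅ Z^18, C_2 ≅ Z^12.

∂_1: C_1 → C_0 is given by ∂[p,q] = [q] − [p]. For instance
  ∂df = f − d.
The 7×18 boundary matrix has rank 6 and Smith normal form diag(1,1,1,1,1,1).

Boundary ∂_2: C_2 → C_1 maps a triangle to the signed sum of its edges. For instance
  ∂cdf = df − cf + cd,
  ∂beg = eg − bg + be.
As a 18×12 matrix over Z this has rank 12, with invariant factors (1,1,1,1,1,1,1,1,1,1,1,2).

Reading off H_k = ker ∂_k / im ∂_{k+1}:

  H_0: rank C_0 − rank ∂_1 = 7 − 6 = 1, and the invariant factors of ∂_1 are all 1, so H_0 ≅ Z.
  H_1: rank ker ∂_1 − rank ∂_2 = (18 − 6) − 12 = 0, and ∂_2 has invariant factor 2 > 1, so H_1 ≅ Z/2.
  H_2: rank ker ∂_2 − rank ∂_3 = (12 − 12) − 0 = 0, and there is no ∂_3, so H_2 ≅ 0.

As a check, the Euler characteristic is 7 − 18 + 12 = 1, which agrees with 1 − 0 + 0 = 1.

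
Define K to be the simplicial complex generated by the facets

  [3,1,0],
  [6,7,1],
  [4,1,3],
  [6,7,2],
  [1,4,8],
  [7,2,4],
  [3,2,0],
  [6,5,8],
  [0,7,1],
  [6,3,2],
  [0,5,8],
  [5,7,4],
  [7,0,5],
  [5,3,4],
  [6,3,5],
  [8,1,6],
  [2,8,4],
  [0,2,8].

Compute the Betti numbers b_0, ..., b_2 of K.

b_0 = 1, b_1 = 2, b_2 = 1.

Fix the vertex order 0 < 1 < 2 < 3 < 4 < 5 < 6 < 7 < 8 and write every simplex with vertices in increasing order. Then dim K = 2 and the simplices of K are:

  0-simplices (9): [0], [1], [2], [3], [4], [5], [6], [7], [8]
  1-simplices (27): (27 of them)
  2-simplices (18): [0,1,3], [0,1,7], [0,2,3], [0,2,8], [0,5,7], [0,5,8], [1,3,4], [1,4,8], [1,6,7], [1,6,8], [2,3,6], [2,4,7], [2,4,8], [2,6,7], [3,4,5], [3,5,6], [4,5,7], [5,6,8]

giving chain groups C_0 ≅ Z^9, C_1 ≅ Z^27, C_2 ≅ Z^18.

∂_1: C_1 → C_0 is given by ∂[p,q] = [q] − [p]. For instance
  ∂[5,7] = [7] − [5].
The resulting 9×27 matrix has rank 8, and its Smith normal form has invariant factors (1,1,1,1,1,1,1,1).

∂_2: C_2 → C_1 acts by ∂[p,q,r] = [q,r] − [p,r] + [p,q]. For instance
  ∂[2,4,7] = [4,7] − [2,7] + [2,4],
  ∂[1,6,8] = [6,8] − [1,8] + [1,6].
This gives a 27×18 integer matrix of rank 17; reducing to Smith normal form yields diagonal entries (1,1,1,1,1,1,1,1,1,1,1,1,1,1,1,1,1).

Computing H_k = (kernel of ∂_k) / (image of ∂_{k+1}):

  H_0: rank C_0 − rank ∂_1 = 9 − 8 = 1, and the invariant factors of ∂_1 are all 1, so H_0 = Z.
  H_1: rank ker ∂_1 − rank ∂_2 = (27 − 8) − 17 = 2, and the invariant factors of ∂_2 are all 1, so H_1 = Z^2.
  H_2: rank ker ∂_2 − rank ∂_3 = (18 − 17) − 0 = 1, and there is no ∂_3, so H_2 = Z.

(K is a triangulation of the torus T^2.)

Hence the Betti numbers are b_0 = 1, b_1 = 2, b_2 = 1.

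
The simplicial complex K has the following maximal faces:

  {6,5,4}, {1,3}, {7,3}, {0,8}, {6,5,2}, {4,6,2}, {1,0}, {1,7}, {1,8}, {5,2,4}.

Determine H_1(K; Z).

H_1 = Z^2.

Order the vertices as 0 < 1 < 2 < 3 < 4 < 5 < 6 < 7 < 8. Listing each simplex with vertices in this order, K has dimension 2 with simplices:

  0-simplices (9): [0], [1], [2], [3], [4], [5], [6], [7], [8]
  1-simplices (12): [0,1], [0,8], [1,3], [1,7], [1,8], [2,4], [2,5], [2,6], [3,7], [4,5], [4,6], [5,6]
  2-simplices (4): [2,4,5], [2,4,6], [2,5,6], [4,5,6]

so the chain groups are C_0 ≅ Z^9, C_1 ≅ Z^12, C_2 ≅ Z^4.

The boundary map ∂_1: C_1 → C_0 is given by ∂[p,q] = [q] − [p]. For instance
  ∂[4,6] = [6] − [4].
This gives a 9×12 integer matrix of rank 7; reducing to Smith normal form yields diagonal entries (1,1,1,1,1,1,1).

The boundary map ∂_2: C_2 → C_1 acts by ∂[p,q,r] = [q,r] − [p,r] + [p,q]. For instance
  ∂[2,4,6] = [4,6] − [2,6] + [2,4],
  ∂[2,4,5] = [4,5] − [2,5] + [2,4].
This gives a 12×4 integer matrix of rank 3; reducing to Smith normal form yields diagonal entries (1,1,1).

Reading off H_k = ker ∂_k / im ∂_{k+1}:

  H_1: rank ker ∂_1 − rank ∂_2 = (12 − 7) − 3 = 2, and the invariant factors of ∂_2 are all 1, so H_1 = Z^2.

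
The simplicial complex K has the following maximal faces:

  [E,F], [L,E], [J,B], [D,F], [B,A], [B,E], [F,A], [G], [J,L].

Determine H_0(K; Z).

Order the vertices as A < B < D < E < F < G < J < L. Listing each simplex with vertices in this order, K has dimension 1 with simplices:

  0-simplices (8): A, B, D, E, F, G, J, L
  1-simplices (8): AB, AF, BE, BJ, DF, EF, EL, JL

Hence C_0 ≅ Z^8, C_1 ≅ Z^8.

Boundary ∂_1: C_1 → C_0 maps an edge to its endpoints' difference, ∂[p,q] = q − p.
As a 8×8 matrix over Z this has rank 6, with invariant factors (1,1,1,1,1,1).

Now H_k = ker ∂_k / im ∂_{k+1}, so:

  H_0: rank C_0 − rank ∂_1 = 8 − 6 = 2, and the invariant factors of ∂_1 are all 1, so H_0 = Z^2.

H_0 ≅ Z^2.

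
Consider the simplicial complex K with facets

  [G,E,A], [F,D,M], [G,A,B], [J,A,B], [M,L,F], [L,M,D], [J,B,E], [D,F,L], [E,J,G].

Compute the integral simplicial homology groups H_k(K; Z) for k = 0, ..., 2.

H_0 ≅ Z^2,  H_1 ≅ Z,  H_2 ≅ Z.

Take the total order A < B < D < E < F < G < J < L < M on the vertex set. Then K (dimension 2) consists of the simplices:

  0-simplices (9): A, B, D, E, F, G, J, L, M
  1-simplices (16): AB, AE, AG, AJ, BE, BG, BJ, DF, DL, DM, EG, EJ, FL, FM, GJ, LM
  2-simplices (9): ABG, ABJ, AEG, BEJ, DFL, DFM, DLM, EGJ, FLM

Hence C_0 ≅ Z^9, C_1 ≅ Z^16, C_2 ≅ Z^9.

Boundary ∂_1: C_1 → C_0 sends each edge [p,q] (with p < q) to q − p. For instance
  ∂FL = L − F.
The resulting 9×16 matrix has rank 7, and its Smith normal form has invariant factors (1,1,1,1,1,1,1).

The boundary map ∂_2: C_2 → C_1 acts by ∂[p,q,r] = [q,r] − [p,r] + [p,q]. For instance
  ∂FLM = LM − FM + FL,
  ∂DLM = LM − DM + DL.
The resulting 16×9 matrix has rank 8, and its Smith normal form has invariant factors (1,1,1,1,1,1,1,1).

Computing H_k = (kernel of ∂_k) / (image of ∂_{k+1}):

  H_0: rank C_0 − rank ∂_1 = 9 − 7 = 2, and the invariant factors of ∂_1 are all 1, so H_0 ≅ Z^2.
  H_1: rank ker ∂_1 − rank ∂_2 = (16 − 7) − 8 = 1, and the invariant factors of ∂_2 are all 1, so H_1 ≅ Z.
  H_2: rank ker ∂_2 − rank ∂_3 = (9 − 8) − 0 = 1, and there is no ∂_3, so H_2 ≅ Z.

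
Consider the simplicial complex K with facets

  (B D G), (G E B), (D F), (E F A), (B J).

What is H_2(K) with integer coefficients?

H_2 ≅ 0.

Order the vertices as A < B < D < E < F < G < J. Listing each simplex with vertices in this order, K has dimension 2 with simplices:

  0-simplices (7): A, B, D, E, F, G, J
  1-simplices (10): AE, AF, BD, BE, BG, BJ, DF, DG, EF, EG
  2-simplices (3): AEF, BDG, BEG

Hence C_0 ≅ Z^7, C_1 ≅ Z^10, C_2 ≅ Z^3.

∂_1: C_1 → C_0 sends each edge [p,q] (with p < q) to q − p. For instance
  ∂BE = E − B.
This gives a 7×10 integer matrix of rank 6; reducing to Smith normal form yields diagonal entries (1,1,1,1,1,1).

Boundary ∂_2: C_2 → C_1 maps a triangle to the signed sum of its edges. For instance
  ∂BDG = DG − BG + BD,
  ∂BEG = EG − BG + BE.
The 10×3 boundary matrix has rank 3 and Smith normal form diag(1,1,1).

Computing H_k = (kernel of ∂_k) / (image of ∂_{k+1}):

  H_2: rank ker ∂_2 − rank ∂_3 = (3 − 3) − 0 = 0, and there is no ∂_3, so H_2 = 0.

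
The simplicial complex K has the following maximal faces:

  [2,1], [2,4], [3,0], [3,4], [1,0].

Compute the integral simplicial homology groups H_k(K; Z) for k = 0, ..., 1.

H_0 ≅ Z,  H_1 ≅ Z.

Fix the vertex order 0 < 1 < 2 < 3 < 4 and write every simplex with vertices in increasing order. Then dim K = 1 and the simplices of K are:

  0-simplices (5): [0], [1], [2], [3], [4]
  1-simplices (5): [0,1], [0,3], [1,2], [2,4], [3,4]

so the chain groups are C_0 ≅ Z^5, C_1 ≅ Z^5.

∂_1: C_1 → C_0 is given by ∂[p,q] = [q] − [p].
The 5×5 boundary matrix has rank 4 and Smith normal form diag(1,1,1,1).

Computing H_k = (kernel of ∂_k) / (image of ∂_{k+1}):

  H_0: rank C_0 − rank ∂_1 = 5 − 4 = 1, and the invariant factors of ∂_1 are all 1, so H_0 ≅ Z.
  H_1: rank ker ∂_1 − rank ∂_2 = (5 − 4) − 0 = 1, and there is no ∂_2, so H_1 ≅ Z.

(K is a triangulation of the circle S^1.)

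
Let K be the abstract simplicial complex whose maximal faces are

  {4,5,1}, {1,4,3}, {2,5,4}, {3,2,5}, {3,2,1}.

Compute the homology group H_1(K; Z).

H_1 ≅ Z.

We work with the vertex ordering 1 < 2 < 3 < 4 < 5. The simplices of K, each written with vertices in increasing order, are:

  0-simplices (5): [1], [2], [3], [4], [5]
  1-simplices (10): [1,2], [1,3], [1,4], [1,5], [2,3], [2,4], [2,5], [3,4], [3,5], [4,5]
  2-simplices (5): [1,2,3], [1,3,4], [1,4,5], [2,3,5], [2,4,5]

so the chain groups are C_0 ≅ Z^5, C_1 ≅ Z^10, C_2 ≅ Z^5.

The boundary map ∂_1: C_1 → C_0 is given by ∂[p,q] = [q] − [p]. For instance
  ∂[3,5] = [5] − [3].
This gives a 5×10 integer matrix of rank 4; reducing to Smith normal form yields diagonal entries (1,1,1,1).

∂_2: C_2 → C_1 acts by ∂[p,q,r] = [q,r] − [p,r] + [p,q]. For instance
  ∂[1,2,3] = [2,3] − [1,3] + [1,2],
  ∂[1,4,5] = [4,5] − [1,5] + [1,4].
As a 10×5 matrix over Z this has rank 5, with invariant factors (1,1,1,1,1).

Computing H_k = (kernel of ∂_k) / (image of ∂_{k+1}):

  H_1: rank ker ∂_1 − rank ∂_2 = (10 − 4) − 5 = 1, and the invariant factors of ∂_2 are all 1, so H_1 = Z.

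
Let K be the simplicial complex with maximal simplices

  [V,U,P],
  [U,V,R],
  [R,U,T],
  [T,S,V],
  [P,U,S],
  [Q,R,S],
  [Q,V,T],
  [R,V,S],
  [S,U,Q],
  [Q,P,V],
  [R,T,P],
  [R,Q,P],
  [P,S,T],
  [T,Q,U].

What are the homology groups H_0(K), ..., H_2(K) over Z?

Take the total order P < Q < R < S < T < U < V on the vertex set. Then K (dimension 2) consists of the simplices:

  0-simplices (7): P, Q, R, S, T, U, V
  1-simplices (21): PQ, PR, PS, PT, PU, PV, QR, QS, QT, QU, QV, RS, RT, RU, RV, ST, SU, SV, TU, TV, UV
  2-simplices (14): PQR, PQV, PRT, PST, PSU, PUV, QRS, QSU, QTU, QTV, RSV, RTU, RUV, STV

Hence C_0 ≅ Z^7, C_1 ≅ Z^21, C_2 ≅ Z^14.

∂_1: C_1 → C_0 is given by ∂[p,q] = [q] − [p]. For instance
  ∂PU = U − P.
The resulting 7×21 matrix has rank 6, and its Smith normal form has invariant factors (1,1,1,1,1,1).

Boundary ∂_2: C_2 → C_1 sends each 2-simplex [p,q,r] to [q,r] − [p,r] + [p,q]. For instance
  ∂STV = TV − SV + ST,
  ∂RUV = UV − RV + RU.
The resulting 21×14 matrix has rank 13, and its Smith normal form has invariant factors (1,1,1,1,1,1,1,1,1,1,1,1,1).

Now H_k = ker ∂_k / im ∂_{k+1}, so:

  H_0: rank C_0 − rank ∂_1 = 7 − 6 = 1, and the invariant factors of ∂_1 are all 1, so H_0 = Z.
  H_1: rank ker ∂_1 − rank ∂_2 = (21 − 6) − 13 = 2, and the invariant factors of ∂_2 are all 1, so H_1 = Z^2.
  H_2: rank ker ∂_2 − rank ∂_3 = (14 − 13) − 0 = 1, and there is no ∂_3, so H_2 = Z.

As a check, the Euler characteristic is 7 − 21 + 14 = 0, which agrees with 1 − 2 + 1 = 0.

H_0 = Z,  H_1 = Z^2,  H_2 = Z.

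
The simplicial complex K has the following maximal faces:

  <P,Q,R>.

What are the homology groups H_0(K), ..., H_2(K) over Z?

H_0 = Z,  H_1 = 0,  H_2 = 0.

We work with the vertex ordering P < Q < R. The simplices of K, each written with vertices in increasing order, are:

  0-simplices (3): P, Q, R
  1-simplices (3): PQ, PR, QR
  2-simplices (1): PQR

Hence C_0 ≅ Z^3, C_1 ≅ Z^3, C_2 ≅ Z^1.

∂_1: C_1 → C_0 is given by ∂[p,q] = [q] − [p]. For instance
  ∂PQ = Q − P.
As a 3×3 matrix over Z this has rank 2, with invariant factors (1,1).

Boundary ∂_2: C_2 → C_1 maps a triangle to the signed sum of its edges. For instance
  ∂PQR = QR − PR + PQ.
As a 3×1 matrix over Z this has rank 1, with invariant factors (1).

Reading off H_k = ker ∂_k / im ∂_{k+1}:

  H_0: rank C_0 − rank ∂_1 = 3 − 2 = 1, and the invariant factors of ∂_1 are all 1, so H_0 ≅ Z.
  H_1: rank ker ∂_1 − rank ∂_2 = (3 − 2) − 1 = 0, and the invariant factors of ∂_2 are all 1, so H_1 ≅ 0.
  H_2: rank ker ∂_2 − rank ∂_3 = (1 − 1) − 0 = 0, and there is no ∂_3, so H_2 ≅ 0.

As a check, the Euler characteristic is 3 − 3 + 1 = 1, which agrees with 1 − 0 + 0 = 1.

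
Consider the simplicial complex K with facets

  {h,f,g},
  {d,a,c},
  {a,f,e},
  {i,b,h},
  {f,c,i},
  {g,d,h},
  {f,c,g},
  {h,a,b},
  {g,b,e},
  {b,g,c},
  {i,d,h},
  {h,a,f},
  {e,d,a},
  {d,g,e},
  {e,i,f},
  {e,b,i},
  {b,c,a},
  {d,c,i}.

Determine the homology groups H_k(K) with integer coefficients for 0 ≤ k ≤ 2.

Order the vertices as a < b < c < d < e < f < g < h < i. Listing each simplex with vertices in this order, K has dimension 2 with simplices:

  0-simplices (9): a, b, c, d, e, f, g, h, i
  1-simplices (27): ab, ac, ad, ae, af, ah, bc, be, bg, bh, bi, cd, cf, cg, ci, de, dg, dh, di, ef, eg, ei, fg, fh, fi, gh, hi
  2-simplices (18): abc, abh, acd, ade, aef, afh, bcg, beg, bei, bhi, cdi, cfg, cfi, deg, dgh, dhi, efi, fgh

giving chain groups C_0 ≅ Z^9, C_1 ≅ Z^27, C_2 ≅ Z^18.

∂_1: C_1 → C_0 is given by ∂[p,q] = [q] − [p]. For instance
  ∂ab = b − a.
The resulting 9×27 matrix has rank 8, and its Smith normal form has invariant factors (1,1,1,1,1,1,1,1).

Boundary ∂_2: C_2 → C_1 acts by ∂[p,q,r] = [q,r] − [p,r] + [p,q]. For instance
  ∂acd = cd − ad + ac,
  ∂bcg = cg − bg + bc.
The resulting 27×18 matrix has rank 17, and its Smith normal form has invariant factors (1,1,1,1,1,1,1,1,1,1,1,1,1,1,1,1,1).

Computing H_k = (kernel of ∂_k) / (image of ∂_{k+1}):

  H_0: rank C_0 − rank ∂_1 = 9 − 8 = 1, and the invariant factors of ∂_1 are all 1, so H_0 = Z.
  H_1: rank ker ∂_1 − rank ∂_2 = (27 − 8) − 17 = 2, and the invariant factors of ∂_2 are all 1, so H_1 = Z^2.
  H_2: rank ker ∂_2 − rank ∂_3 = (18 − 17) − 0 = 1, and there is no ∂_3, so H_2 = Z.

H_0 ≅ Z,  H_1 ≅ Z^2,  H_2 ≅ Z.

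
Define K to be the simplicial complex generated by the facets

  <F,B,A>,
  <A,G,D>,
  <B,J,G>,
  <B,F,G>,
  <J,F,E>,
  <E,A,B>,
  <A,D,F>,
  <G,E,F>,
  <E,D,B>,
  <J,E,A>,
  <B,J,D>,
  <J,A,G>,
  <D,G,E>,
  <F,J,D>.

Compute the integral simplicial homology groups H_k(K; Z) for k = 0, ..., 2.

H_0 ≅ Z,  H_1 ≅ Z^2,  H_2 ≅ Z.

Take the total order A < B < D < E < F < G < J on the vertex set. Then K (dimension 2) consists of the simplices:

  0-simplices (7): A, B, D, E, F, G, J
  1-simplices (21): AB, AD, AE, AF, AG, AJ, BD, BE, BF, BG, BJ, DE, DF, DG, DJ, EF, EG, EJ, FG, FJ, GJ
  2-simplices (14): ABE, ABF, ADF, ADG, AEJ, AGJ, BDE, BDJ, BFG, BGJ, DEG, DFJ, EFG, EFJ

giving chain groups C_0 ≅ Z^7, C_1 ≅ Z^21, C_2 ≅ Z^14.

∂_1: C_1 → C_0 sends each edge [p,q] (with p < q) to q − p. For instance
  ∂AG = G − A.
This gives a 7×21 integer matrix of rank 6; reducing to Smith normal form yields diagonal entries (1,1,1,1,1,1).

∂_2: C_2 → C_1 acts by ∂[p,q,r] = [q,r] − [p,r] + [p,q]. For instance
  ∂BFG = FG − BG + BF,
  ∂AEJ = EJ − AJ + AE.
This gives a 21×14 integer matrix of rank 13; reducing to Smith normal form yields diagonal entries (1,1,1,1,1,1,1,1,1,1,1,1,1).

From H_k ≅ ker(∂_k) / im(∂_{k+1}) we obtain:

  H_0: rank C_0 − rank ∂_1 = 7 − 6 = 1, and the invariant factors of ∂_1 are all 1, so H_0 ≅ Z.
  H_1: rank ker ∂_1 − rank ∂_2 = (21 − 6) − 13 = 2, and the invariant factors of ∂_2 are all 1, so H_1 ≅ Z^2.
  H_2: rank ker ∂_2 − rank ∂_3 = (14 − 13) − 0 = 1, and there is no ∂_3, so H_2 ≅ Z.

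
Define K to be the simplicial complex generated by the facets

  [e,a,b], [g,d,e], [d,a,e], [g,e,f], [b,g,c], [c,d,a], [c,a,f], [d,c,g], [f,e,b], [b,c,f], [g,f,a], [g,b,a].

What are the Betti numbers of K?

b_0 = 1, b_1 = 0, b_2 = 0.

Fix the vertex order a < b < c < d < e < f < g and write every simplex with vertices in increasing order. Then dim K = 2 and the simplices of K are:

  0-simplices (7): a, b, c, d, e, f, g
  1-simplices (18): ab, ac, ad, ae, af, ag, bc, be, bf, bg, cd, cf, cg, de, dg, ef, eg, fg
  2-simplices (12): abe, abg, acd, acf, ade, afg, bcf, bcg, bef, cdg, deg, efg

so the chain groups are C_0 ≅ Z^7, C_1 ≅ Z^18, C_2 ≅ Z^12.

Boundary ∂_1: C_1 → C_0 sends each edge [p,q] (with p < q) to q − p.
The resulting 7×18 matrix has rank 6, and its Smith normal form has invariant factors (1,1,1,1,1,1).

∂_2: C_2 → C_1 sends each 2-simplex [p,q,r] to [q,r] − [p,r] + [p,q]. For instance
  ∂efg = fg − eg + ef,
  ∂abe = be − ae + ab.
The resulting 18×12 matrix has rank 12, and its Smith normal form has invariant factors (1,1,1,1,1,1,1,1,1,1,1,2).

Now H_k = ker ∂_k / im ∂_{k+1}, so:

  H_0: rank C_0 − rank ∂_1 = 7 − 6 = 1, and the invariant factors of ∂_1 are all 1, so H_0 ≅ Z.
  H_1: rank ker ∂_1 − rank ∂_2 = (18 − 6) − 12 = 0, and ∂_2 has invariant factor 2 > 1, so H_1 ≅ Z_2.
  H_2: rank ker ∂_2 − rank ∂_3 = (12 − 12) − 0 = 0, and there is no ∂_3, so H_2 ≅ 0.

Hence the Betti numbers are b_0 = 1, b_1 = 0, b_2 = 0.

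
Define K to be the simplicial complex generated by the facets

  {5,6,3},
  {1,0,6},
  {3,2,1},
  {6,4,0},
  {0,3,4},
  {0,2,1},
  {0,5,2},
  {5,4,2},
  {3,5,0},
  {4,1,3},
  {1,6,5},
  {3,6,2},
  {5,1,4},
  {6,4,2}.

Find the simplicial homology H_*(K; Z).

Order the vertices as 0 < 1 < 2 < 3 < 4 < 5 < 6. Listing each simplex with vertices in this order, K has dimension 2 with simplices:

  0-simplices (7): [0], [1], [2], [3], [4], [5], [6]
  1-simplices (21): [0,1], [0,2], [0,3], [0,4], [0,5], [0,6], [1,2], [1,3], [1,4], [1,5], [1,6], [2,3], [2,4], [2,5], [2,6], [3,4], [3,5], [3,6], [4,5], [4,6], [5,6]
  2-simplices (14): [0,1,2], [0,1,6], [0,2,5], [0,3,4], [0,3,5], [0,4,6], [1,2,3], [1,3,4], [1,4,5], [1,5,6], [2,3,6], [2,4,5], [2,4,6], [3,5,6]

Hence C_0 ≅ Z^7, C_1 ≅ Z^21, C_2 ≅ Z^14.

Boundary ∂_1: C_1 → C_0 sends each edge [p,q] (with p < q) to q − p. For instance
  ∂[0,4] = [4] − [0].
The 7×21 boundary matrix has rank 6 and Smith normal form diag(1,1,1,1,1,1).

Boundary ∂_2: C_2 → C_1 sends each 2-simplex [p,q,r] to [q,r] − [p,r] + [p,q]. For instance
  ∂[0,1,6] = [1,6] − [0,6] + [0,1],
  ∂[1,2,3] = [2,3] − [1,3] + [1,2].
The resulting 21×14 matrix has rank 13, and its Smith normal form has invariant factors (1,1,1,1,1,1,1,1,1,1,1,1,1).

Now H_k = ker ∂_k / im ∂_{k+1}, so:

  H_0: rank C_0 − rank ∂_1 = 7 − 6 = 1, and the invariant factors of ∂_1 are all 1, so H_0 = Z.
  H_1: rank ker ∂_1 − rank ∂_2 = (21 − 6) − 13 = 2, and the invariant factors of ∂_2 are all 1, so H_1 = Z^2.
  H_2: rank ker ∂_2 − rank ∂_3 = (14 − 13) − 0 = 1, and there is no ∂_3, so H_2 = Z.

As a check, the Euler characteristic is 7 − 21 + 14 = 0, which agrees with 1 − 2 + 1 = 0.
(K is a triangulation of the torus T^2.)

H_0 ≅ Z,  H_1 ≅ Z^2,  H_2 ≅ Z.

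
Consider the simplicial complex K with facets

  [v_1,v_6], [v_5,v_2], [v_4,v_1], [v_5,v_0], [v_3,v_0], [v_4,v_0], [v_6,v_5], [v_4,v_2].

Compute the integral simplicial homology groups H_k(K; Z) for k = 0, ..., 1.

H_0 ≅ Z,  H_1 ≅ Z^2.

K has 7 vertices, 8 edges.
rank ∂_0 = 0, rank ∂_1 = 6 ⇒ b_0 = 7 − 0 − 6 = 1; all invariant factors of ∂_1 are 1 so no torsion. So H_0 ≅ Z.
rank ∂_1 = 6, rank ∂_2 = 0 ⇒ b_1 = 8 − 6 − 0 = 2. So H_1 ≅ Z^2.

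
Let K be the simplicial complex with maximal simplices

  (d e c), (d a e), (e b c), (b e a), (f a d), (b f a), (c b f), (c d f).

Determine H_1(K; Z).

H_1 = 0.

K has 6 vertices, 12 edges, 8 triangles.
rank ∂_1 = 5, rank ∂_2 = 7 ⇒ b_1 = 12 − 5 − 7 = 0; all invariant factors of ∂_2 are 1 so no torsion. So H_1 = 0.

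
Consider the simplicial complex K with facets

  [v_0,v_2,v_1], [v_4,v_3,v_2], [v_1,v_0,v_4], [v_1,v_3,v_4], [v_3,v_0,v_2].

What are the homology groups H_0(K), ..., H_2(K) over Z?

K has 5 vertices, 10 edges, 5 triangles.
rank ∂_0 = 0, rank ∂_1 = 4 ⇒ b_0 = 5 − 0 − 4 = 1; all invariant factors of ∂_1 are 1 so no torsion. So H_0 ≅ Z.
rank ∂_1 = 4, rank ∂_2 = 5 ⇒ b_1 = 10 − 4 − 5 = 1; all invariant factors of ∂_2 are 1 so no torsion. So H_1 ≅ Z.
rank ∂_2 = 5, rank ∂_3 = 0 ⇒ b_2 = 5 − 5 − 0 = 0. So H_2 ≅ 0.

H_0 = Z,  H_1 = Z,  H_2 = 0.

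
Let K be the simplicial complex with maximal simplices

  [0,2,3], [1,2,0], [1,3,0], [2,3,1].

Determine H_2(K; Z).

H_2 ≅ Z.

Fix the vertex order 0 < 1 < 2 < 3 and write every simplex with vertices in increasing order. Then dim K = 2 and the simplices of K are:

  0-simplices (4): [0], [1], [2], [3]
  1-simplices (6): [0,1], [0,2], [0,3], [1,2], [1,3], [2,3]
  2-simplices (4): [0,1,2], [0,1,3], [0,2,3], [1,2,3]

giving chain groups C_0 ≅ Z^4, C_1 ≅ Z^6, C_2 ≅ Z^4.

The boundary map ∂_1: C_1 → C_0 maps an edge to its endpoints' difference, ∂[p,q] = q − p. For instance
  ∂[1,2] = [2] − [1].
The resulting 4×6 matrix has rank 3, and its Smith normal form has invariant factors (1,1,1).

Boundary ∂_2: C_2 → C_1 acts by ∂[p,q,r] = [q,r] − [p,r] + [p,q]. For instance
  ∂[1,2,3] = [2,3] − [1,3] + [1,2],
  ∂[0,2,3] = [2,3] − [0,3] + [0,2].
The resulting 6×4 matrix has rank 3, and its Smith normal form has invariant factors (1,1,1).

Reading off H_k = ker ∂_k / im ∂_{k+1}:

  H_2: rank ker ∂_2 − rank ∂_3 = (4 − 3) − 0 = 1, and there is no ∂_3, so H_2 = Z.

(K is a triangulation of the 2-sphere S^2.)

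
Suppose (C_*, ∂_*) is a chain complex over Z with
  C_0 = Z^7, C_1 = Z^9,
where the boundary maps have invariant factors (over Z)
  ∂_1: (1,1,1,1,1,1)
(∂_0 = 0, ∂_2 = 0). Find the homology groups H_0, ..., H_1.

H_0: b_0 = 7 − 0 − 6 = 1; torsion from ∂_1 factors > 1: none. So H_0 ≅ Z.
H_1: b_1 = 9 − 6 − 0 = 3; torsion from ∂_2 factors > 1: none. So H_1 ≅ Z^3.

H_0 ≅ Z,  H_1 ≅ Z^3.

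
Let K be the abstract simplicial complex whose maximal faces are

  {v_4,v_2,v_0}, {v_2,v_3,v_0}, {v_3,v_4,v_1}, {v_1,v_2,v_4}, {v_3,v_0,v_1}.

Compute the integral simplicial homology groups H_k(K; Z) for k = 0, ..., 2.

Order the vertices as v_0 < v_1 < v_2 < v_3 < v_4. Listing each simplex with vertices in this order, K has dimension 2 with simplices:

  0-simplices (5): [v_0], [v_1], [v_2], [v_3], [v_4]
  1-simplices (10): [v_0,v_1], [v_0,v_2], [v_0,v_3], [v_0,v_4], [v_1,v_2], [v_1,v_3], [v_1,v_4], [v_2,v_3], [v_2,v_4], [v_3,v_4]
  2-simplices (5): [v_0,v_1,v_3], [v_0,v_2,v_3], [v_0,v_2,v_4], [v_1,v_2,v_4], [v_1,v_3,v_4]

so the chain groups are C_0 ≅ Z^5, C_1 ≅ Z^10, C_2 ≅ Z^5.

∂_1: C_1 → C_0 maps an edge to its endpoints' difference, ∂[p,q] = q − p. For instance
  ∂[v_0,v_2] = [v_2] − [v_0].
As a 5×10 matrix over Z this has rank 4, with invariant factors (1,1,1,1).

∂_2: C_2 → C_1 acts by ∂[p,q,r] = [q,r] − [p,r] + [p,q]. For instance
  ∂[v_1,v_2,v_4] = [v_2,v_4] − [v_1,v_4] + [v_1,v_2],
  ∂[v_1,v_3,v_4] = [v_3,v_4] − [v_1,v_4] + [v_1,v_3].
As a 10×5 matrix over Z this has rank 5, with invariant factors (1,1,1,1,1).

Computing H_k = (kernel of ∂_k) / (image of ∂_{k+1}):

  H_0: rank C_0 − rank ∂_1 = 5 − 4 = 1, and the invariant factors of ∂_1 are all 1, so H_0 ≅ Z.
  H_1: rank ker ∂_1 − rank ∂_2 = (10 − 4) − 5 = 1, and the invariant factors of ∂_2 are all 1, so H_1 ≅ Z.
  H_2: rank ker ∂_2 − rank ∂_3 = (5 − 5) − 0 = 0, and there is no ∂_3, so H_2 ≅ 0.

(K is a triangulation of the Möbius band.)

H_0 ≅ Z,  H_1 ≅ Z,  H_2 = 0.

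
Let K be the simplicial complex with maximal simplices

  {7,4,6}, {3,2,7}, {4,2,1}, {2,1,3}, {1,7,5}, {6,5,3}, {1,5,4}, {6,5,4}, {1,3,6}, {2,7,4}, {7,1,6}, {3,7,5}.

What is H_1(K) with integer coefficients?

H_1 = Z/2.

K has 7 vertices, 18 edges, 12 triangles.
rank ∂_1 = 6, rank ∂_2 = 12 ⇒ b_1 = 18 − 6 − 12 = 0; ∂_2 has invariant factor(s) [2] giving torsion. So H_1 ≅ Z/2.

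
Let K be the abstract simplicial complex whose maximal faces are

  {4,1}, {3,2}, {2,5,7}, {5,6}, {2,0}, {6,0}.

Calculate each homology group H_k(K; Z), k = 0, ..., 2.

K has 8 vertices, 8 edges, 1 triangle.
rank ∂_0 = 0, rank ∂_1 = 6 ⇒ b_0 = 8 − 0 − 6 = 2; all invariant factors of ∂_1 are 1 so no torsion. So H_0 = Z^2.
rank ∂_1 = 6, rank ∂_2 = 1 ⇒ b_1 = 8 − 6 − 1 = 1; all invariant factors of ∂_2 are 1 so no torsion. So H_1 = Z.
rank ∂_2 = 1, rank ∂_3 = 0 ⇒ b_2 = 1 − 1 − 0 = 0. So H_2 = 0.

H_0 = Z^2,  H_1 = Z,  H_2 = 0.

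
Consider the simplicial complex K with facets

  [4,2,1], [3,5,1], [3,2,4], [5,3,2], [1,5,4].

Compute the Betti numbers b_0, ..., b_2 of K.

Fix the vertex order 1 < 2 < 3 < 4 < 5 and write every simplex with vertices in increasing order. Then dim K = 2 and the simplices of K are:

  0-simplices (5): [1], [2], [3], [4], [5]
  1-simplices (10): [1,2], [1,3], [1,4], [1,5], [2,3], [2,4], [2,5], [3,4], [3,5], [4,5]
  2-simplices (5): [1,2,4], [1,3,5], [1,4,5], [2,3,4], [2,3,5]

so the chain groups are C_0 ≅ Z^5, C_1 ≅ Z^10, C_2 ≅ Z^5.

∂_1: C_1 → C_0 maps an edge to its endpoints' difference, ∂[p,q] = q − p. For instance
  ∂[2,3] = [3] − [2].
The resulting 5×10 matrix has rank 4, and its Smith normal form has invariant factors (1,1,1,1).

∂_2: C_2 → C_1 sends each 2-simplex [p,q,r] to [q,r] − [p,r] + [p,q]. For instance
  ∂[1,4,5] = [4,5] − [1,5] + [1,4],
  ∂[1,3,5] = [3,5] − [1,5] + [1,3].
The resulting 10×5 matrix has rank 5, and its Smith normal form has invariant factors (1,1,1,1,1).

Now H_k = ker ∂_k / im ∂_{k+1}, so:

  H_0: rank C_0 − rank ∂_1 = 5 − 4 = 1, and the invariant factors of ∂_1 are all 1, so H_0 ≅ Z.
  H_1: rank ker ∂_1 − rank ∂_2 = (10 − 4) − 5 = 1, and the invariant factors of ∂_2 are all 1, so H_1 ≅ Z.
  H_2: rank ker ∂_2 − rank ∂_3 = (5 − 5) − 0 = 0, and there is no ∂_3, so H_2 ≅ 0.

As a check, the Euler characteristic is 5 − 10 + 5 = 0, which agrees with 1 − 1 + 0 = 0.

Hence the Betti numbers are b_0 = 1, b_1 = 1, b_2 = 0.

b_0 = 1, b_1 = 1, b_2 = 0.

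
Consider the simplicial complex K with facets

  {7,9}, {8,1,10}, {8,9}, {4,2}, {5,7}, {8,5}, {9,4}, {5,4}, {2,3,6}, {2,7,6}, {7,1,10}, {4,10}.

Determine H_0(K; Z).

We work with the vertex ordering 1 < 2 < 3 < 4 < 5 < 6 < 7 < 8 < 9 < 10. The simplices of K, each written with vertices in increasing order, are:

  0-simplices (10): [1], [2], [3], [4], [5], [6], [7], [8], [9], [10]
  1-simplices (18): [1,7], [1,8], [1,10], [2,3], [2,4], [2,6], [2,7], [3,6], [4,5], [4,9], [4,10], [5,7], [5,8], [6,7], [7,9], [7,10], [8,9], [8,10]
  2-simplices (4): [1,7,10], [1,8,10], [2,3,6], [2,6,7]

giving chain groups C_0 ≅ Z^10, C_1 ≅ Z^18, C_2 ≅ Z^4.

∂_1: C_1 → C_0 is given by ∂[p,q] = [q] − [p]. For instance
  ∂[4,5] = [5] − [4].
The resulting 10×18 matrix has rank 9, and its Smith normal form has invariant factors (1,1,1,1,1,1,1,1,1).

∂_2: C_2 → C_1 maps a triangle to the signed sum of its edges. For instance
  ∂[1,7,10] = [7,10] − [1,10] + [1,7],
  ∂[2,6,7] = [6,7] − [2,7] + [2,6].
This gives a 18×4 integer matrix of rank 4; reducing to Smith normal form yields diagonal entries (1,1,1,1).

From H_k ≅ ker(∂_k) / im(∂_{k+1}) we obtain:

  H_0: rank C_0 − rank ∂_1 = 10 − 9 = 1, and the invariant factors of ∂_1 are all 1, so H_0 = Z.

H_0 ≅ Z.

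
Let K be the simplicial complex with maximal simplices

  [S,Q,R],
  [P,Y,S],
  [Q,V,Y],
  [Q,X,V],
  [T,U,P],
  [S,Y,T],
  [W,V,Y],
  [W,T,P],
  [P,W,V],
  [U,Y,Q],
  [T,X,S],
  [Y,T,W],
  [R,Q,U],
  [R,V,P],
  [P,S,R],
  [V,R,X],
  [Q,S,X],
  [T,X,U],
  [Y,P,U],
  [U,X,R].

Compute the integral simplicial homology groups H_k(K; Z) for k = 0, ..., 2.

Take the total order P < Q < R < S < T < U < V < W < X < Y on the vertex set. Then K (dimension 2) consists of the simplices:

  0-simplices (10): P, Q, R, S, T, U, V, W, X, Y
  1-simplices (30): PR, PS, PT, PU, PV, PW, PY, QR, QS, QU, QV, QX, QY, RS, RU, RV, RX, ST, SX, SY, TU, TW, TX, TY, UX, UY, VW, VX, VY, WY
  2-simplices (20): PRS, PRV, PSY, PTU, PTW, PUY, PVW, QRS, QRU, QSX, QUY, QVX, QVY, RUX, RVX, STX, STY, TUX, TWY, VWY

so the chain groups are C_0 ≅ Z^10, C_1 ≅ Z^30, C_2 ≅ Z^20.

The boundary map ∂_1: C_1 → C_0 sends each edge [p,q] (with p < q) to q − p. For instance
  ∂ST = T − S.
The resulting 10×30 matrix has rank 9, and its Smith normal form has invariant factors (1,1,1,1,1,1,1,1,1).

Boundary ∂_2: C_2 → C_1 sends each 2-simplex [p,q,r] to [q,r] − [p,r] + [p,q]. For instance
  ∂QUY = UY − QY + QU,
  ∂QVY = VY − QY + QV.
The 30×20 boundary matrix has rank 20 and Smith normal form diag(1,1,1,1,1,1,1,1,1,1,1,1,1,1,1,1,1,1,1,2).

From H_k ≅ ker(∂_k) / im(∂_{k+1}) we obtain:

  H_0: rank C_0 − rank ∂_1 = 10 − 9 = 1, and the invariant factors of ∂_1 are all 1, so H_0 = Z.
  H_1: rank ker ∂_1 − rank ∂_2 = (30 − 9) − 20 = 1, and ∂_2 has invariant factor 2 > 1, so H_1 = Z ⊕ Z_2.
  H_2: rank ker ∂_2 − rank ∂_3 = (20 − 20) − 0 = 0, and there is no ∂_3, so H_2 = 0.

H_0 ≅ Z,  H_1 ≅ Z ⊕ Z_2,  H_2 = 0.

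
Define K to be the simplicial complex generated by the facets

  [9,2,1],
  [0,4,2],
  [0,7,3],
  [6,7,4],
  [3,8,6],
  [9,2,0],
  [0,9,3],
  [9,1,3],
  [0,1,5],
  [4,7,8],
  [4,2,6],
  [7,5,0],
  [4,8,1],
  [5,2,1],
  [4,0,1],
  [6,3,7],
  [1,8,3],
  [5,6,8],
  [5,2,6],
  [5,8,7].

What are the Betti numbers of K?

b_0 = 1, b_1 = 1, b_2 = 0.

Take the total order 0 < 1 < 2 < 3 < 4 < 5 < 6 < 7 < 8 < 9 on the vertex set. Then K (dimension 2) consists of the simplices:

  0-simplices (10): [0], [1], [2], [3], [4], [5], [6], [7], [8], [9]
  1-simplices (30): (30 of them)
  2-simplices (20): (20 of them)

giving chain groups C_0 ≅ Z^10, C_1 ≅ Z^30, C_2 ≅ Z^20.

Boundary ∂_1: C_1 → C_0 sends each edge [p,q] (with p < q) to q − p.
This gives a 10×30 integer matrix of rank 9; reducing to Smith normal form yields diagonal entries (1,1,1,1,1,1,1,1,1).

The boundary map ∂_2: C_2 → C_1 sends each 2-simplex [p,q,r] to [q,r] − [p,r] + [p,q]. For instance
  ∂[3,6,7] = [6,7] − [3,7] + [3,6],
  ∂[3,6,8] = [6,8] − [3,8] + [3,6].
The 30×20 boundary matrix has rank 20 and Smith normal form diag(1,1,1,1,1,1,1,1,1,1,1,1,1,1,1,1,1,1,1,2).

Now H_k = ker ∂_k / im ∂_{k+1}, so:

  H_0: rank C_0 − rank ∂_1 = 10 − 9 = 1, and the invariant factors of ∂_1 are all 1, so H_0 = Z.
  H_1: rank ker ∂_1 − rank ∂_2 = (30 − 9) − 20 = 1, and ∂_2 has invariant factor 2 > 1, so H_1 = Z ⊕ Z/2Z.
  H_2: rank ker ∂_2 − rank ∂_3 = (20 − 20) − 0 = 0, and there is no ∂_3, so H_2 = 0.

As a check, the Euler characteristic is 10 − 30 + 20 = 0, which agrees with 1 − 1 + 0 = 0.
(K is a triangulation of the Klein bottle.)

Hence the Betti numbers are b_0 = 1, b_1 = 1, b_2 = 0.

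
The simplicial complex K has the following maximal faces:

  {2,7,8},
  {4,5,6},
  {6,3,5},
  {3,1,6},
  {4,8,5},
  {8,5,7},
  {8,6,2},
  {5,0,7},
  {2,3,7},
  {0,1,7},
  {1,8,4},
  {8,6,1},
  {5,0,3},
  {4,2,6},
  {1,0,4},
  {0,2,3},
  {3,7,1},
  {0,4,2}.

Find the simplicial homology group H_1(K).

H_1 ≅ Z ⊕ Z_2.

Fix the vertex order 0 < 1 < 2 < 3 < 4 < 5 < 6 < 7 < 8 and write every simplex with vertices in increasing order. Then dim K = 2 and the simplices of K are:

  0-simplices (9): [0], [1], [2], [3], [4], [5], [6], [7], [8]
  1-simplices (27): (27 of them)
  2-simplices (18): [0,1,4], [0,1,7], [0,2,3], [0,2,4], [0,3,5], [0,5,7], [1,3,6], [1,3,7], [1,4,8], [1,6,8], [2,3,7], [2,4,6], [2,6,8], [2,7,8], [3,5,6], [4,5,6], [4,5,8], [5,7,8]

so the chain groups are C_0 ≅ Z^9, C_1 ≅ Z^27, C_2 ≅ Z^18.

Boundary ∂_1: C_1 → C_0 sends each edge [p,q] (with p < q) to q − p. For instance
  ∂[2,8] = [8] − [2].
The resulting 9×27 matrix has rank 8, and its Smith normal form has invariant factors (1,1,1,1,1,1,1,1).

∂_2: C_2 → C_1 sends each 2-simplex [p,q,r] to [q,r] − [p,r] + [p,q]. For instance
  ∂[1,6,8] = [6,8] − [1,8] + [1,6],
  ∂[4,5,8] = [5,8] − [4,8] + [4,5].
This gives a 27×18 integer matrix of rank 18; reducing to Smith normal form yields diagonal entries (1,1,1,1,1,1,1,1,1,1,1,1,1,1,1,1,1,2).

From H_k ≅ ker(∂_k) / im(∂_{k+1}) we obtain:

  H_1: rank ker ∂_1 − rank ∂_2 = (27 − 8) − 18 = 1, and ∂_2 has invariant factor 2 > 1, so H_1 ≅ Z ⊕ Z_2.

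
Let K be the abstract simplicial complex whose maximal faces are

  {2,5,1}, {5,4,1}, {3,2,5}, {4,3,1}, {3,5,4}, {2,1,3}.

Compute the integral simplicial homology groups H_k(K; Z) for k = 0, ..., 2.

H_0 ≅ Z,  H_1 = 0,  H_2 ≅ Z.

Fix the vertex order 1 < 2 < 3 < 4 < 5 and write every simplex with vertices in increasing order. Then dim K = 2 and the simplices of K are:

  0-simplices (5): [1], [2], [3], [4], [5]
  1-simplices (9): [1,2], [1,3], [1,4], [1,5], [2,3], [2,5], [3,4], [3,5], [4,5]
  2-simplices (6): [1,2,3], [1,2,5], [1,3,4], [1,4,5], [2,3,5], [3,4,5]

so the chain groups are C_0 ≅ Z^5, C_1 ≅ Z^9, C_2 ≅ Z^6.

Boundary ∂_1: C_1 → C_0 is given by ∂[p,q] = [q] − [p]. For instance
  ∂[4,5] = [5] − [4].
The 5×9 boundary matrix has rank 4 and Smith normal form diag(1,1,1,1).

The boundary map ∂_2: C_2 → C_1 acts by ∂[p,q,r] = [q,r] − [p,r] + [p,q]. For instance
  ∂[2,3,5] = [3,5] − [2,5] + [2,3],
  ∂[1,2,5] = [2,5] − [1,5] + [1,2].
The resulting 9×6 matrix has rank 5, and its Smith normal form has invariant factors (1,1,1,1,1).

Computing H_k = (kernel of ∂_k) / (image of ∂_{k+1}):

  H_0: rank C_0 − rank ∂_1 = 5 − 4 = 1, and the invariant factors of ∂_1 are all 1, so H_0 ≅ Z.
  H_1: rank ker ∂_1 − rank ∂_2 = (9 − 4) − 5 = 0, and the invariant factors of ∂_2 are all 1, so H_1 ≅ 0.
  H_2: rank ker ∂_2 − rank ∂_3 = (6 − 5) − 0 = 1, and there is no ∂_3, so H_2 ≅ Z.

As a check, the Euler characteristic is 5 − 9 + 6 = 2, which agrees with 1 − 0 + 1 = 2.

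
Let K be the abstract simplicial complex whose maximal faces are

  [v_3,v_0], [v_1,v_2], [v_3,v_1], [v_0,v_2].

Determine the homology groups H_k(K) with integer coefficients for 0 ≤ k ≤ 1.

H_0 ≅ Z,  H_1 ≅ Z.

Fix the vertex order v_0 < v_1 < v_2 < v_3 and write every simplex with vertices in increasing order. Then dim K = 1 and the simplices of K are:

  0-simplices (4): [v_0], [v_1], [v_2], [v_3]
  1-simplices (4): [v_0,v_2], [v_0,v_3], [v_1,v_2], [v_1,v_3]

so the chain groups are C_0 ≅ Z^4, C_1 ≅ Z^4.

The boundary map ∂_1: C_1 → C_0 maps an edge to its endpoints' difference, ∂[p,q] = q − p. For instance
  ∂[v_0,v_3] = [v_3] − [v_0].
This gives a 4×4 integer matrix of rank 3; reducing to Smith normal form yields diagonal entries (1,1,1).

From H_k ≅ ker(∂_k) / im(∂_{k+1}) we obtain:

  H_0: rank C_0 − rank ∂_1 = 4 − 3 = 1, and the invariant factors of ∂_1 are all 1, so H_0 = Z.
  H_1: rank ker ∂_1 − rank ∂_2 = (4 − 3) − 0 = 1, and there is no ∂_2, so H_1 = Z.

As a check, the Euler characteristic is 4 − 4 = 0, which agrees with 1 − 1 = 0.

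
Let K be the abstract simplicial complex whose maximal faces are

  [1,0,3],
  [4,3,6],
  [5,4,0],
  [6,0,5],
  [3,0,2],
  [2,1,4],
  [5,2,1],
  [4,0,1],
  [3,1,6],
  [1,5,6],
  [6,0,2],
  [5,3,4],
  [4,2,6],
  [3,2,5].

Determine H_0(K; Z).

H_0 ≅ Z.

Take the total order 0 < 1 < 2 < 3 < 4 < 5 < 6 on the vertex set. Then K (dimension 2) consists of the simplices:

  0-simplices (7): [0], [1], [2], [3], [4], [5], [6]
  1-simplices (21): [0,1], [0,2], [0,3], [0,4], [0,5], [0,6], [1,2], [1,3], [1,4], [1,5], [1,6], [2,3], [2,4], [2,5], [2,6], [3,4], [3,5], [3,6], [4,5], [4,6], [5,6]
  2-simplices (14): [0,1,3], [0,1,4], [0,2,3], [0,2,6], [0,4,5], [0,5,6], [1,2,4], [1,2,5], [1,3,6], [1,5,6], [2,3,5], [2,4,6], [3,4,5], [3,4,6]

so the chain groups are C_0 ≅ Z^7, C_1 ≅ Z^21, C_2 ≅ Z^14.

∂_1: C_1 → C_0 is given by ∂[p,q] = [q] − [p]. For instance
  ∂[3,6] = [6] − [3].
As a 7×21 matrix over Z this has rank 6, with invariant factors (1,1,1,1,1,1).

The boundary map ∂_2: C_2 → C_1 acts by ∂[p,q,r] = [q,r] − [p,r] + [p,q]. For instance
  ∂[0,4,5] = [4,5] − [0,5] + [0,4],
  ∂[0,1,3] = [1,3] − [0,3] + [0,1].
The resulting 21×14 matrix has rank 13, and its Smith normal form has invariant factors (1,1,1,1,1,1,1,1,1,1,1,1,1).

Now H_k = ker ∂_k / im ∂_{k+1}, so:

  H_0: rank C_0 − rank ∂_1 = 7 − 6 = 1, and the invariant factors of ∂_1 are all 1, so H_0 ≅ Z.

(K is a triangulation of the torus T^2.)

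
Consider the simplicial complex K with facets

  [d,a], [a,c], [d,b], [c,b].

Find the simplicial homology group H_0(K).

We work with the vertex ordering a < b < c < d. The simplices of K, each written with vertices in increasing order, are:

  0-simplices (4): a, b, c, d
  1-simplices (4): ac, ad, bc, bd

giving chain groups C_0 ≅ Z^4, C_1 ≅ Z^4.

Boundary ∂_1: C_1 → C_0 maps an edge to its endpoints' difference, ∂[p,q] = q − p.
The 4×4 boundary matrix has rank 3 and Smith normal form diag(1,1,1).

Now H_k = ker ∂_k / im ∂_{k+1}, so:

  H_0: rank C_0 − rank ∂_1 = 4 − 3 = 1, and the invariant factors of ∂_1 are all 1, so H_0 = Z.

(K is a triangulation of the circle S^1.)

H_0 = Z.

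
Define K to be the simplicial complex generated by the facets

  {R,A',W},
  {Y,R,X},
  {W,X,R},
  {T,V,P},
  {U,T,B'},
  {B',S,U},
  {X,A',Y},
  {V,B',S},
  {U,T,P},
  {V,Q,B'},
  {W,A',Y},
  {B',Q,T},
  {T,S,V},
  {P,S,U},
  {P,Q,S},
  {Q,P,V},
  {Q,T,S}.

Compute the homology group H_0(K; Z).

Take the total order P < Q < R < S < T < U < V < W < X < Y < A' < B' on the vertex set. Then K (dimension 2) consists of the simplices:

  0-simplices (12): [P], [Q], [R], [S], [T], [U], [V], [W], [X], [Y], [A'], [B']
  1-simplices (28): (28 of them)
  2-simplices (17): [P,Q,S], [P,Q,V], [P,S,U], [P,T,U], [P,T,V], [Q,S,T], [Q,T,B'], [Q,V,B'], [R,W,X], [R,W,A'], [R,X,Y], [S,T,V], [S,U,B'], [S,V,B'], [T,U,B'], [W,Y,A'], [X,Y,A']

so the chain groups are C_0 ≅ Z^12, C_1 ≅ Z^28, C_2 ≅ Z^17.

∂_1: C_1 → C_0 sends each edge [p,q] (with p < q) to q − p. For instance
  ∂[P,V] = [V] − [P].
This gives a 12×28 integer matrix of rank 10; reducing to Smith normal form yields diagonal entries (1,1,1,1,1,1,1,1,1,1).

The boundary map ∂_2: C_2 → C_1 acts by ∂[p,q,r] = [q,r] − [p,r] + [p,q]. For instance
  ∂[S,V,B'] = [V,B'] − [S,B'] + [S,V],
  ∂[P,T,V] = [T,V] − [P,V] + [P,T].
As a 28×17 matrix over Z this has rank 17, with invariant factors (1,1,1,1,1,1,1,1,1,1,1,1,1,1,1,1,2).

Reading off H_k = ker ∂_k / im ∂_{k+1}:

  H_0: rank C_0 − rank ∂_1 = 12 − 10 = 2, and the invariant factors of ∂_1 are all 1, so H_0 = Z^2.

H_0 ≅ Z^2.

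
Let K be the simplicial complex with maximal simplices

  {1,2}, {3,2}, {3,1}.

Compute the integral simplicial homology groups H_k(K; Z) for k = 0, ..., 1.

H_0 ≅ Z,  H_1 ≅ Z.

K has 3 vertices, 3 edges.
rank ∂_0 = 0, rank ∂_1 = 2 ⇒ b_0 = 3 − 0 − 2 = 1; all invariant factors of ∂_1 are 1 so no torsion. So H_0 ≅ Z.
rank ∂_1 = 2, rank ∂_2 = 0 ⇒ b_1 = 3 − 2 − 0 = 1. So H_1 ≅ Z.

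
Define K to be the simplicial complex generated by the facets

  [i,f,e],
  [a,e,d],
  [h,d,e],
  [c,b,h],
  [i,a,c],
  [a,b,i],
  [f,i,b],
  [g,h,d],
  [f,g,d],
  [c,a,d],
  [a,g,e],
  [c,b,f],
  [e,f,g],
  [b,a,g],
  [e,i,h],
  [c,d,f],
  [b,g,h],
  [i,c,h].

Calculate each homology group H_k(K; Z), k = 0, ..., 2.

Order the vertices as a < b < c < d < e < f < g < h < i. Listing each simplex with vertices in this order, K has dimension 2 with simplices:

  0-simplices (9): a, b, c, d, e, f, g, h, i
  1-simplices (27): ab, ac, ad, ae, ag, ai, bc, bf, bg, bh, bi, cd, cf, ch, ci, de, df, dg, dh, ef, eg, eh, ei, fg, fi, gh, hi
  2-simplices (18): abg, abi, acd, aci, ade, aeg, bcf, bch, bfi, bgh, cdf, chi, deh, dfg, dgh, efg, efi, ehi

so the chain groups are C_0 ≅ Z^9, C_1 ≅ Z^27, C_2 ≅ Z^18.

Boundary ∂_1: C_1 → C_0 maps an edge to its endpoints' difference, ∂[p,q] = q − p. For instance
  ∂bh = h − b.
The resulting 9×27 matrix has rank 8, and its Smith normal form has invariant factors (1,1,1,1,1,1,1,1).

The boundary map ∂_2: C_2 → C_1 sends each 2-simplex [p,q,r] to [q,r] − [p,r] + [p,q]. For instance
  ∂dfg = fg − dg + df,
  ∂aci = ci − ai + ac.
This gives a 27×18 integer matrix of rank 18; reducing to Smith normal form yields diagonal entries (1,1,1,1,1,1,1,1,1,1,1,1,1,1,1,1,1,2).

Now H_k = ker ∂_k / im ∂_{k+1}, so:

  H_0: rank C_0 − rank ∂_1 = 9 − 8 = 1, and the invariant factors of ∂_1 are all 1, so H_0 ≅ Z.
  H_1: rank ker ∂_1 − rank ∂_2 = (27 − 8) − 18 = 1, and ∂_2 has invariant factor 2 > 1, so H_1 ≅ Z ⊕ Z/2Z.
  H_2: rank ker ∂_2 − rank ∂_3 = (18 − 18) − 0 = 0, and there is no ∂_3, so H_2 ≅ 0.

H_0 = Z,  H_1 = Z ⊕ Z/2Z,  H_2 = 0.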